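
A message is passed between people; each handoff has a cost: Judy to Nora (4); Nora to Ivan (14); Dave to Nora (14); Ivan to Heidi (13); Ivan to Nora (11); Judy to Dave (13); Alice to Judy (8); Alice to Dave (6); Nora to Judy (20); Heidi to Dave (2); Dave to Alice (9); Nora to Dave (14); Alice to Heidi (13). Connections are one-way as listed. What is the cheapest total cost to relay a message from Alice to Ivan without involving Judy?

34

Candidate routes:
Alice - Dave - Nora - Ivan: 6 + 14 + 14 = 34
Alice - Heidi - Dave - Nora - Ivan: 13 + 2 + 14 + 14 = 43
Shortest: 34.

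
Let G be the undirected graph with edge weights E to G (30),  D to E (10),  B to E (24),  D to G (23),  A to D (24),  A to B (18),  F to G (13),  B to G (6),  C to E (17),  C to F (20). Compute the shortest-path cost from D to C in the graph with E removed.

56

Paths from D to C avoiding E:
D → G → F → C: 23 + 13 + 20 = 56
D → A → B → G → F → C: 24 + 18 + 6 + 13 + 20 = 81
Best route has total 56.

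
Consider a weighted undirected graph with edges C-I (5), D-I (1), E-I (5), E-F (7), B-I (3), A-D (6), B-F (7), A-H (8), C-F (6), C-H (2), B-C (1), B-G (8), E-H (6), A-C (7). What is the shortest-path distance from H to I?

6

A few of the H→I routes:
H - C - I: 2 + 5 = 7
H - E - I: 6 + 5 = 11
H - C - B - I: 2 + 1 + 3 = 6
H - A - D - I: 8 + 6 + 1 = 15
Best route has total 6.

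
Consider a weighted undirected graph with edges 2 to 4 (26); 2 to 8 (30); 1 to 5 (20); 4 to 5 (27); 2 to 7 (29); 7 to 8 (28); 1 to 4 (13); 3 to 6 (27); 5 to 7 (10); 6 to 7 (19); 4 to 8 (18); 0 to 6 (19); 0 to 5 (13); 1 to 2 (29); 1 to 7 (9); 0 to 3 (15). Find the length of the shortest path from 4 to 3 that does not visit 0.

68

A few of the 4→3 routes:
4 → 1 → 5 → 7 → 6 → 3: 13 + 20 + 10 + 19 + 27 = 89
4 → 2 → 7 → 6 → 3: 26 + 29 + 19 + 27 = 101
4 → 5 → 1 → 7 → 6 → 3: 27 + 20 + 9 + 19 + 27 = 102
4 → 1 → 7 → 6 → 3: 13 + 9 + 19 + 27 = 68
4 → 8 → 7 → 6 → 3: 18 + 28 + 19 + 27 = 92
4 → 5 → 7 → 6 → 3: 27 + 10 + 19 + 27 = 83
The minimum is 68.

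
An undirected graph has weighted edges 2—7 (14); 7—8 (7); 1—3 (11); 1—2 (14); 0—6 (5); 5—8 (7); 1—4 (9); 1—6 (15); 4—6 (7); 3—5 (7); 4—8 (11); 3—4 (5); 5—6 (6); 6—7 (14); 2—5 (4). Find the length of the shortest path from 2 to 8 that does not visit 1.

11

A few of the 2→8 routes:
2 - 5 - 3 - 4 - 8: 4 + 7 + 5 + 11 = 27
2 - 7 - 6 - 5 - 8: 14 + 14 + 6 + 7 = 41
2 - 7 - 8: 14 + 7 = 21
2 - 5 - 8: 4 + 7 = 11
2 - 5 - 6 - 7 - 8: 4 + 6 + 14 + 7 = 31
2 - 5 - 6 - 4 - 8: 4 + 6 + 7 + 11 = 28
The minimum is 11.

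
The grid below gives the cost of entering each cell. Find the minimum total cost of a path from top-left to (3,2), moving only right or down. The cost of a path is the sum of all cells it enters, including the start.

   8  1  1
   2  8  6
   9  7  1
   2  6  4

Take [0,0]→[0,1]→[0,2]→[1,2]→[2,2]→[3,2] for a total of 8 + 1 + 1 + 6 + 1 + 4 = 21.

21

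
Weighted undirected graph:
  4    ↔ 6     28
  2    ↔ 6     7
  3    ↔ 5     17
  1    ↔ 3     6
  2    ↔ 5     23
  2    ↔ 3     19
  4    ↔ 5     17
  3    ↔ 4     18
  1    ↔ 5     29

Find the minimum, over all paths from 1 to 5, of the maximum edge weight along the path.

A few of the 1→5 routes:
1 -> 3 -> 2 -> 5: max(6, 19, 23) = 23
1 -> 3 -> 4 -> 5: max(6, 18, 17) = 18
1 -> 3 -> 2 -> 6 -> 4 -> 5: max(6, 19, 7, 28, 17) = 28
1 -> 3 -> 5: max(6, 17) = 17
1 -> 3 -> 4 -> 6 -> 2 -> 5: max(6, 18, 28, 7, 23) = 28
The minimum achievable maximum is 17.

17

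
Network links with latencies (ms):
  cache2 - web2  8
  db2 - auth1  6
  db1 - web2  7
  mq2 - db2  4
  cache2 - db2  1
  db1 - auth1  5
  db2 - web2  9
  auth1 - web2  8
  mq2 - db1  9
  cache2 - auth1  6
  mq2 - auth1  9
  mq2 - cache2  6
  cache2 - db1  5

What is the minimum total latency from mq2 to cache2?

5

A few of the mq2→cache2 routes:
mq2→db1→cache2: 9 + 5 = 14
mq2→db2→cache2: 4 + 1 = 5
mq2→cache2: 6
The minimum is 5 ms.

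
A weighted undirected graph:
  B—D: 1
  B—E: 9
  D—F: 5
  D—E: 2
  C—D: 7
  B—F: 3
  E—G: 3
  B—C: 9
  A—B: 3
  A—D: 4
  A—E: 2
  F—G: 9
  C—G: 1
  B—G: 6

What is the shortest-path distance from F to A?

Checking several routes:
F→B→A: 3 + 3 = 6
F→D→E→A: 5 + 2 + 2 = 9
F→D→B→A: 5 + 1 + 3 = 9
F→B→D→A: 3 + 1 + 4 = 8
F→B→D→E→A: 3 + 1 + 2 + 2 = 8
Shortest: 6.

6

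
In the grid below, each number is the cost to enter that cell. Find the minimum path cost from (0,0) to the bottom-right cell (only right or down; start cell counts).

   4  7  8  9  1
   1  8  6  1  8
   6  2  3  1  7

24

Cheapest: [0,0] -> [1,0] -> [2,0] -> [2,1] -> [2,2] -> [2,3] -> [2,4]
  4 + 1 + 6 + 2 + 3 + 1 + 7 = 24
(Top row then right column would cost 44.)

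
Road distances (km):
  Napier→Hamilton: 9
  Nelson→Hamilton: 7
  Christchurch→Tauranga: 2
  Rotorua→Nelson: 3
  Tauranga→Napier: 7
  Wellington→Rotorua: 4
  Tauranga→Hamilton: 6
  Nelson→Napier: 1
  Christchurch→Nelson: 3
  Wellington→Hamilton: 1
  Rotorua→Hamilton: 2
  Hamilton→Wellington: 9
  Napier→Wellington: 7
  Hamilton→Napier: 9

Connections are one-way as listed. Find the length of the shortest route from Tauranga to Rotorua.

A few of the Tauranga→Rotorua routes:
Tauranga→Hamilton→Napier→Wellington→Rotorua: 6 + 9 + 7 + 4 = 26
Tauranga→Hamilton→Wellington→Rotorua: 6 + 9 + 4 = 19
Tauranga→Napier→Wellington→Rotorua: 7 + 7 + 4 = 18
Best route has total 18 km.

18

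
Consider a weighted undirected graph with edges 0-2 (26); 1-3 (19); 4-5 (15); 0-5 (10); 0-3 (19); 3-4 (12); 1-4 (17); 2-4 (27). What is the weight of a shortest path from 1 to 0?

Comparing a few candidate routes:
1→4→3→0: 17 + 12 + 19 = 48
1→3→4→5→0: 19 + 12 + 15 + 10 = 56
1→4→5→0: 17 + 15 + 10 = 42
1→3→0: 19 + 19 = 38
1→4→2→0: 17 + 27 + 26 = 70
Best route has total 38.

38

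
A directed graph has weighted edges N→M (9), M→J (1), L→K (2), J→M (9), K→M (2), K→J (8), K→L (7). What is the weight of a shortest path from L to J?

5

Candidate routes:
L - K - J: 2 + 8 = 10
L - K - M - J: 2 + 2 + 1 = 5
Shortest: 5.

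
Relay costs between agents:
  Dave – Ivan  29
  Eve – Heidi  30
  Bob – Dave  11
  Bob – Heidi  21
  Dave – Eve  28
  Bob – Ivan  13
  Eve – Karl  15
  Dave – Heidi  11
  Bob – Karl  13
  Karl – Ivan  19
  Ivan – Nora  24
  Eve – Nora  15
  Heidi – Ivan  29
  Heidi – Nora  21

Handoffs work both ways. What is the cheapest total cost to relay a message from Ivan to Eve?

Checking several routes:
Ivan - Bob - Karl - Eve: 13 + 13 + 15 = 41
Ivan - Nora - Eve: 24 + 15 = 39
Ivan - Karl - Eve: 19 + 15 = 34
The minimum is 34.

34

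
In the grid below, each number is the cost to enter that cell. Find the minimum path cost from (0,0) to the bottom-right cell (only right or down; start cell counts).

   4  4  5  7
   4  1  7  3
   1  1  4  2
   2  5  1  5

20

Best path: r0c0→r0c1→r1c1→r2c1→r2c2→r3c2→r3c3
Cost: 4 + 4 + 1 + 1 + 4 + 1 + 5 = 20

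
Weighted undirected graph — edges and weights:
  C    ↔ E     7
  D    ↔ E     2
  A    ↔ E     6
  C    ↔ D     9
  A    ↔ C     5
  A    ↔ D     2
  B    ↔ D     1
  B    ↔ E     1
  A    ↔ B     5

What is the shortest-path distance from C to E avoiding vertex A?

7

Candidate routes:
C - D - E: 9 + 2 = 11
C - E: 7
C - D - B - E: 9 + 1 + 1 = 11
The minimum is 7.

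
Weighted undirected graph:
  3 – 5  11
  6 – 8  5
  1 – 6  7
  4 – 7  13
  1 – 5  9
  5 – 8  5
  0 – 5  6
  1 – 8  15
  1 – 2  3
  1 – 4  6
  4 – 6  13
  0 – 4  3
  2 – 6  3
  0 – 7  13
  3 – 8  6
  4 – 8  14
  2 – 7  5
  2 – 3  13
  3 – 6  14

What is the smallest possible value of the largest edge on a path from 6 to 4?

6

Some routes from 6 to 4:
6 → 2 → 1 → 4: max(3, 3, 6) = 6
6 → 1 → 5 → 0 → 4: max(7, 9, 6, 3) = 9
6 → 8 → 5 → 0 → 4: max(5, 5, 6, 3) = 6
6 → 1 → 4: max(7, 6) = 7
Smallest bottleneck: 6.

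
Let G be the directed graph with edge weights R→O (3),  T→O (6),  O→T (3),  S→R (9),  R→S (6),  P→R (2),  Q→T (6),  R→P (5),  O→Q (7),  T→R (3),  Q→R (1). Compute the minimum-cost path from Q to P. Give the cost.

Candidate routes:
Q - T - R - P: 6 + 3 + 5 = 14
Q - R - P: 1 + 5 = 6
Shortest: 6.

6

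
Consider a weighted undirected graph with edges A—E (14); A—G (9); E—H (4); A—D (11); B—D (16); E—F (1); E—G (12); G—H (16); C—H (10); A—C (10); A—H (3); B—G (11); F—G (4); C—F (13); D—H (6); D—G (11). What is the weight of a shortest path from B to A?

A few of the B→A routes:
B-G-F-E-H-A: 11 + 4 + 1 + 4 + 3 = 23
B-G-A: 11 + 9 = 20
B-D-H-A: 16 + 6 + 3 = 25
Shortest: 20.

20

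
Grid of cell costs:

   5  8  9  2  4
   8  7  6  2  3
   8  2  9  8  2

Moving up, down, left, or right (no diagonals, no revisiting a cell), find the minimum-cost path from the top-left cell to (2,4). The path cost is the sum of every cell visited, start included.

Take r0c0→r0c1→r0c2→r0c3→r1c3→r1c4→r2c4 for a total of 5 + 8 + 9 + 2 + 2 + 3 + 2 = 31.

31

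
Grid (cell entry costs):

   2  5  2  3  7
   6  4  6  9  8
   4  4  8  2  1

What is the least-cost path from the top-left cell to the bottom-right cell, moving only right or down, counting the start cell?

24

Take (0,0) (0,1) (0,2) (0,3) (1,3) (2,3) (2,4) for a total of 2 + 5 + 2 + 3 + 9 + 2 + 1 = 24.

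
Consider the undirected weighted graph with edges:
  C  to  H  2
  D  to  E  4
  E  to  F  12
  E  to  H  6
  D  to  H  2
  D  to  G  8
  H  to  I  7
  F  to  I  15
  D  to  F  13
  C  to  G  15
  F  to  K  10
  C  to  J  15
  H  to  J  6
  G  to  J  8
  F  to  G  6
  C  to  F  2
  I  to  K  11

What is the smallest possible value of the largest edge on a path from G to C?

Some routes from G to C:
G - F - C: max(6, 2) = 6
G - D - E - H - C: max(8, 4, 6, 2) = 8
G - D - H - C: max(8, 2, 2) = 8
Smallest bottleneck: 6.

6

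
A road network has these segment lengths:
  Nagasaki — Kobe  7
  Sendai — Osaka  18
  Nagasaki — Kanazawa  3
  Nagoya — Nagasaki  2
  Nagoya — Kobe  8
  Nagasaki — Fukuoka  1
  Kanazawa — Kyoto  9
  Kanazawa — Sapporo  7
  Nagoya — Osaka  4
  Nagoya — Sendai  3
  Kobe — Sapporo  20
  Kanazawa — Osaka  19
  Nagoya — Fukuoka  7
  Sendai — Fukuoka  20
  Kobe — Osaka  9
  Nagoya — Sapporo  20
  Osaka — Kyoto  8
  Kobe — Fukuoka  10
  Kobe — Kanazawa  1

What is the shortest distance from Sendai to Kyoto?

15

A few of the Sendai→Kyoto routes:
Sendai → Nagoya → Fukuoka → Nagasaki → Kanazawa → Kyoto: 3 + 7 + 1 + 3 + 9 = 23
Sendai → Nagoya → Osaka → Kyoto: 3 + 4 + 8 = 15
Sendai → Nagoya → Nagasaki → Kobe → Kanazawa → Kyoto: 3 + 2 + 7 + 1 + 9 = 22
Sendai → Nagoya → Nagasaki → Kanazawa → Kyoto: 3 + 2 + 3 + 9 = 17
Sendai → Nagoya → Kobe → Kanazawa → Kyoto: 3 + 8 + 1 + 9 = 21
Best route has total 15.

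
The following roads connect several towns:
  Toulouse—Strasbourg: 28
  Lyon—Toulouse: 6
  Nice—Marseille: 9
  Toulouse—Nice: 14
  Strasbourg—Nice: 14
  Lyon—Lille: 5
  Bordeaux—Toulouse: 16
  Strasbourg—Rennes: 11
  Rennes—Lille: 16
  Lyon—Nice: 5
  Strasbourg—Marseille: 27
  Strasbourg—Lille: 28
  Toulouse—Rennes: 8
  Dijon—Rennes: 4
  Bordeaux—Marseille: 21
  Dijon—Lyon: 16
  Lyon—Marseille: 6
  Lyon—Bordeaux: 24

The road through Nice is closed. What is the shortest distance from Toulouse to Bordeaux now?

A few of the Toulouse→Bordeaux routes:
Toulouse -> Bordeaux: 16
Toulouse -> Rennes -> Lille -> Lyon -> Bordeaux: 8 + 16 + 5 + 24 = 53
Toulouse -> Lyon -> Bordeaux: 6 + 24 = 30
Toulouse -> Rennes -> Dijon -> Lyon -> Bordeaux: 8 + 4 + 16 + 24 = 52
Toulouse -> Rennes -> Dijon -> Lyon -> Marseille -> Bordeaux: 8 + 4 + 16 + 6 + 21 = 55
Toulouse -> Lyon -> Marseille -> Bordeaux: 6 + 6 + 21 = 33
Best route has total 16.

16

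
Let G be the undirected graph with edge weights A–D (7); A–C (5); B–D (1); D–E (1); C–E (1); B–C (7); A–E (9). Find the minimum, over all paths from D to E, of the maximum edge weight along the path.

1

Routes from D to E:
D -> E: max(1) = 1
D -> B -> C -> A -> E: max(1, 7, 5, 9) = 9
D -> A -> C -> E: max(7, 5, 1) = 7
D -> A -> E: max(7, 9) = 9
D -> B -> C -> E: max(1, 7, 1) = 7
Best route has worst link 1.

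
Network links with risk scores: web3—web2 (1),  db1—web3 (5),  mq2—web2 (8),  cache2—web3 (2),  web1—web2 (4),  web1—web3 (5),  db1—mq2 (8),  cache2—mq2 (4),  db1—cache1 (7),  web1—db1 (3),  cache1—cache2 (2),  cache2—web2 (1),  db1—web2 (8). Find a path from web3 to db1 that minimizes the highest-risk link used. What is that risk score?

A few of the web3→db1 routes:
web3→db1: max(5) = 5
web3→cache2→cache1→db1: max(2, 2, 7) = 7
web3→web2→web1→db1: max(1, 4, 3) = 4
web3→cache2→web2→web1→db1: max(2, 1, 4, 3) = 4
web3→web1→db1: max(5, 3) = 5
web3→web2→cache2→cache1→db1: max(1, 1, 2, 7) = 7
Smallest bottleneck: 4.

4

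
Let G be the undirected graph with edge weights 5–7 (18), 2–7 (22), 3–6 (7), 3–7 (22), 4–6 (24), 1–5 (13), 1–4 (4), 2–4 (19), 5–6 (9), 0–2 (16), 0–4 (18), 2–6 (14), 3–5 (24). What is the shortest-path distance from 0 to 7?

38

Checking several routes:
0-2-7: 16 + 22 = 38
0-4-6-5-7: 18 + 24 + 9 + 18 = 69
0-2-6-5-7: 16 + 14 + 9 + 18 = 57
0-4-2-7: 18 + 19 + 22 = 59
0-4-1-5-7: 18 + 4 + 13 + 18 = 53
0-2-6-3-7: 16 + 14 + 7 + 22 = 59
The minimum is 38.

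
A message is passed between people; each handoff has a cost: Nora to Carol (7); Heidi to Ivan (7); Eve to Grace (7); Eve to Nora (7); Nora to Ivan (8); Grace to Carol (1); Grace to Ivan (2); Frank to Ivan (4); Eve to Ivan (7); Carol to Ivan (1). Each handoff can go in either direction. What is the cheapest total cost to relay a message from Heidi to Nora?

15

Comparing a few candidate routes:
Heidi - Ivan - Nora: 7 + 8 = 15
Heidi - Ivan - Grace - Carol - Nora: 7 + 2 + 1 + 7 = 17
Heidi - Ivan - Eve - Nora: 7 + 7 + 7 = 21
Heidi - Ivan - Carol - Nora: 7 + 1 + 7 = 15
Shortest: 15.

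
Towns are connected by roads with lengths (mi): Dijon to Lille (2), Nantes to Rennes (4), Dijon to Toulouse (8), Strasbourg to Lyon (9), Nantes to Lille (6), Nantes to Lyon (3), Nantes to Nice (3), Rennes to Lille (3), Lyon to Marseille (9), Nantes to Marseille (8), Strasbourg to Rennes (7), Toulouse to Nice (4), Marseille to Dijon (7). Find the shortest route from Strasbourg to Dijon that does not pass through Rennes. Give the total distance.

Candidate routes:
Strasbourg-Lyon-Marseille-Dijon: 9 + 9 + 7 = 25
Strasbourg-Lyon-Marseille-Nantes-Lille-Dijon: 9 + 9 + 8 + 6 + 2 = 34
Strasbourg-Lyon-Nantes-Nice-Toulouse-Dijon: 9 + 3 + 3 + 4 + 8 = 27
Strasbourg-Lyon-Nantes-Marseille-Dijon: 9 + 3 + 8 + 7 = 27
Strasbourg-Lyon-Nantes-Lille-Dijon: 9 + 3 + 6 + 2 = 20
Strasbourg-Lyon-Marseille-Nantes-Nice-Toulouse-Dijon: 9 + 9 + 8 + 3 + 4 + 8 = 41
Shortest: 20 mi.

20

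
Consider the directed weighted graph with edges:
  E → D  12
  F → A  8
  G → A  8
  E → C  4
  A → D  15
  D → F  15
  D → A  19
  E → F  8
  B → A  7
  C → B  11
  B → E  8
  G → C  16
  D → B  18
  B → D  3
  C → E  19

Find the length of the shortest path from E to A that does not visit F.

Checking several routes:
E - D - B - A: 12 + 18 + 7 = 37
E - C - B - A: 4 + 11 + 7 = 22
E - D - A: 12 + 19 = 31
Best route has total 22.

22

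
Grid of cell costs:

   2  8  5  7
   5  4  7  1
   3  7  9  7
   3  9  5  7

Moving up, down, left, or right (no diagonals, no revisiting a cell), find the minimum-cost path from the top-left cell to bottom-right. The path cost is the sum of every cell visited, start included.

33

Cheapest: [0,0] [1,0] [1,1] [1,2] [1,3] [2,3] [3,3]
  2 + 5 + 4 + 7 + 1 + 7 + 7 = 33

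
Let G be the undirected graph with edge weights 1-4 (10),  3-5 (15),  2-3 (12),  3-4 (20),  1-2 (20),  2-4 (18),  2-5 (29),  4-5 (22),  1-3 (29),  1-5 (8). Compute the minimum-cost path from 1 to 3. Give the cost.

23

Checking several routes:
1 -> 5 -> 3: 8 + 15 = 23
1 -> 4 -> 3: 10 + 20 = 30
1 -> 4 -> 2 -> 3: 10 + 18 + 12 = 40
1 -> 4 -> 5 -> 3: 10 + 22 + 15 = 47
1 -> 2 -> 3: 20 + 12 = 32
1 -> 3: 29
Shortest: 23.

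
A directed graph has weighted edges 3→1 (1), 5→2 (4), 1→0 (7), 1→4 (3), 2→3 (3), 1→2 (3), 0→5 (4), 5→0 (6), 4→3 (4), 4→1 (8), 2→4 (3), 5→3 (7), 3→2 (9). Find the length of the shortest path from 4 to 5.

Paths from 4 to 5:
4 -> 3 -> 1 -> 0 -> 5: 4 + 1 + 7 + 4 = 16
4 -> 1 -> 0 -> 5: 8 + 7 + 4 = 19
Best route has total 16.

16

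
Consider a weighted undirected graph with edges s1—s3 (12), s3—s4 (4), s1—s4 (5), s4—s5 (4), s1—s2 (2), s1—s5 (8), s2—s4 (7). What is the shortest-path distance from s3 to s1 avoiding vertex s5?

Candidate routes:
s3 - s1: 12
s3 - s4 - s2 - s1: 4 + 7 + 2 = 13
s3 - s4 - s1: 4 + 5 = 9
The minimum is 9.

9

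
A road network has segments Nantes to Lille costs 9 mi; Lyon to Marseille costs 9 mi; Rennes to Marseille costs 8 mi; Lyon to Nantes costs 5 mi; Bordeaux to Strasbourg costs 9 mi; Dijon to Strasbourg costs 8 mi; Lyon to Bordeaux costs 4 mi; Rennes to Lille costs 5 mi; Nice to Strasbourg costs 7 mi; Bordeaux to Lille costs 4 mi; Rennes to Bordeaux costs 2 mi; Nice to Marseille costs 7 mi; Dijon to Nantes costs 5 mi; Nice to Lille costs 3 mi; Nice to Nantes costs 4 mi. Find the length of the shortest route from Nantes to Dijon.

5

Comparing a few candidate routes:
Nantes -> Lille -> Bordeaux -> Strasbourg -> Dijon: 9 + 4 + 9 + 8 = 30
Nantes -> Lille -> Nice -> Strasbourg -> Dijon: 9 + 3 + 7 + 8 = 27
Nantes -> Nice -> Lille -> Bordeaux -> Strasbourg -> Dijon: 4 + 3 + 4 + 9 + 8 = 28
Nantes -> Dijon: 5
Nantes -> Lyon -> Bordeaux -> Strasbourg -> Dijon: 5 + 4 + 9 + 8 = 26
Nantes -> Nice -> Strasbourg -> Dijon: 4 + 7 + 8 = 19
Shortest: 5 mi.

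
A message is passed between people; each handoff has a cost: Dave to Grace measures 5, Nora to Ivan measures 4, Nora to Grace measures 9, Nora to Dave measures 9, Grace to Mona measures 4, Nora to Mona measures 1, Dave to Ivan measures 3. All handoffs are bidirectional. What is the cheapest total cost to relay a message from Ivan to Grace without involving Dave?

Routes from Ivan to Grace avoiding Dave:
Ivan → Nora → Grace: 4 + 9 = 13
Ivan → Nora → Mona → Grace: 4 + 1 + 4 = 9
Best route has total 9.

9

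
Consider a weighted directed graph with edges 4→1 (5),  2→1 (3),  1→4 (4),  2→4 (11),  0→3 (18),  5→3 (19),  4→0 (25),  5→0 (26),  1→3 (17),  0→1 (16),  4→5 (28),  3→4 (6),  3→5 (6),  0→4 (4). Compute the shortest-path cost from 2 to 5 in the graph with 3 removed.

Candidate routes:
2 → 4 → 5: 11 + 28 = 39
2 → 1 → 4 → 5: 3 + 4 + 28 = 35
The minimum is 35.

35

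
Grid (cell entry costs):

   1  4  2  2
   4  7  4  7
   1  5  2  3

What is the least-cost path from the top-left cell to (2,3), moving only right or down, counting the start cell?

16

Cheapest: (0,0) (0,1) (0,2) (1,2) (2,2) (2,3)
  1 + 4 + 2 + 4 + 2 + 3 = 16
(Top row then right column would cost 19.)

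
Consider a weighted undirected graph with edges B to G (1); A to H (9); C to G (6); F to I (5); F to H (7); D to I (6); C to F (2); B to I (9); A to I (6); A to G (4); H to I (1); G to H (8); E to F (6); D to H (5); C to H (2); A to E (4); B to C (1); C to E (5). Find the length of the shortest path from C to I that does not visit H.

A few of the C→I routes:
C→B→I: 1 + 9 = 10
C→E→A→I: 5 + 4 + 6 = 15
C→G→A→I: 6 + 4 + 6 = 16
C→B→G→A→I: 1 + 1 + 4 + 6 = 12
C→G→B→I: 6 + 1 + 9 = 16
C→F→I: 2 + 5 = 7
The minimum is 7.

7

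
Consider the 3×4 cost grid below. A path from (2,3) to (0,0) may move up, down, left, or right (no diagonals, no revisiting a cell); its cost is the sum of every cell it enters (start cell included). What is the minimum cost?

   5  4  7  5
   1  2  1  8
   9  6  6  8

Take [2,3] [2,2] [1,2] [1,1] [1,0] [0,0] for a total of 8 + 6 + 1 + 2 + 1 + 5 = 23.

23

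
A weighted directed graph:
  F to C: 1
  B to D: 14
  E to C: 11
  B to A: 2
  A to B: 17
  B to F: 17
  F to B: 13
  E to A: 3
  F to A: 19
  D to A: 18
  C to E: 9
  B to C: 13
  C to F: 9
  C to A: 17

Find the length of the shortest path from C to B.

22

Paths from C to B:
C - F - B: 9 + 13 = 22
C - F - A - B: 9 + 19 + 17 = 45
C - E - A - B: 9 + 3 + 17 = 29
C - A - B: 17 + 17 = 34
The minimum is 22.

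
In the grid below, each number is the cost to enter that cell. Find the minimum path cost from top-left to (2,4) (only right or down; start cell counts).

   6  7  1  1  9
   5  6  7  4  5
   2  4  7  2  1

22

Best path: (0,0) → (0,1) → (0,2) → (0,3) → (1,3) → (2,3) → (2,4)
Cost: 6 + 7 + 1 + 1 + 4 + 2 + 1 = 22
(Top row then right column would cost 30.)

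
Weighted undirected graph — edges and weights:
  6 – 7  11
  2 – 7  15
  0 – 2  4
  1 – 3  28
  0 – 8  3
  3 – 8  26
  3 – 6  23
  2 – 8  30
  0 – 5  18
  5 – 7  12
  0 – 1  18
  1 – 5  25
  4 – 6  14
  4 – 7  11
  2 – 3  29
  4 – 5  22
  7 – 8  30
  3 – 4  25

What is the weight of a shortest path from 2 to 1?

22

A few of the 2→1 routes:
2→3→1: 29 + 28 = 57
2→0→5→1: 4 + 18 + 25 = 47
2→7→5→1: 15 + 12 + 25 = 52
2→8→0→1: 30 + 3 + 18 = 51
2→0→8→3→1: 4 + 3 + 26 + 28 = 61
2→0→1: 4 + 18 = 22
Shortest: 22.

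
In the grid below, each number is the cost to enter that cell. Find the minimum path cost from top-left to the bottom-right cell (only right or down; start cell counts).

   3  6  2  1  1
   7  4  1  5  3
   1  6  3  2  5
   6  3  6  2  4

Path r0c0 r0c1 r0c2 r1c2 r2c2 r2c3 r3c3 r3c4: 3 + 6 + 2 + 1 + 3 + 2 + 2 + 4 = 23.
(Top row then right column would cost 25.)

23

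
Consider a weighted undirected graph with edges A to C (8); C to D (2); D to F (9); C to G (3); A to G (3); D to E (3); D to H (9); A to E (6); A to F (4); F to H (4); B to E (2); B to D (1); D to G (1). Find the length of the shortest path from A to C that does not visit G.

8

Some routes from A to C avoiding G:
A - E - B - D - C: 6 + 2 + 1 + 2 = 11
A - E - D - C: 6 + 3 + 2 = 11
A - F - D - C: 4 + 9 + 2 = 15
A - C: 8
Shortest: 8.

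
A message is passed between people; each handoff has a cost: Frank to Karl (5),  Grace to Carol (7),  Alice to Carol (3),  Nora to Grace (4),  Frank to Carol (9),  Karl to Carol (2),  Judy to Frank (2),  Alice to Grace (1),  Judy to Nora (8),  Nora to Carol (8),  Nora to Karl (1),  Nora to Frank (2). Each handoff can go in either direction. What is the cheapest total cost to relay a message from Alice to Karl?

Comparing a few candidate routes:
Alice -> Carol -> Karl: 3 + 2 = 5
Alice -> Grace -> Carol -> Karl: 1 + 7 + 2 = 10
Alice -> Grace -> Nora -> Karl: 1 + 4 + 1 = 6
Alice -> Carol -> Nora -> Karl: 3 + 8 + 1 = 12
Alice -> Grace -> Nora -> Frank -> Karl: 1 + 4 + 2 + 5 = 12
The minimum is 5.

5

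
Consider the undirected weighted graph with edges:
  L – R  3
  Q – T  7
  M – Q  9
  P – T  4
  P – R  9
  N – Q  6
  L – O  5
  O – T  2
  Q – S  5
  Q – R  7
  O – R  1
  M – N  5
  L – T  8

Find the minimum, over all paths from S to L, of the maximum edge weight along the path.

7

A few of the S→L routes:
S - Q - T - L: max(5, 7, 8) = 8
S - Q - R - O - L: max(5, 7, 1, 5) = 7
S - Q - T - O - R - L: max(5, 7, 2, 1, 3) = 7
S - Q - R - L: max(5, 7, 3) = 7
S - Q - T - O - L: max(5, 7, 2, 5) = 7
S - Q - R - O - T - L: max(5, 7, 1, 2, 8) = 8
Best route has worst link 7.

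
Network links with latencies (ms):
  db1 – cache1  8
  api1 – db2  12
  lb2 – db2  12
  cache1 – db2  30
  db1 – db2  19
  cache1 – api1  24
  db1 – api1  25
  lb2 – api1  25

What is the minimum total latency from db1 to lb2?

Some routes from db1 to lb2:
db1 → api1 → lb2: 25 + 25 = 50
db1 → db2 → lb2: 19 + 12 = 31
db1 → api1 → db2 → lb2: 25 + 12 + 12 = 49
Best route has total 31 ms.

31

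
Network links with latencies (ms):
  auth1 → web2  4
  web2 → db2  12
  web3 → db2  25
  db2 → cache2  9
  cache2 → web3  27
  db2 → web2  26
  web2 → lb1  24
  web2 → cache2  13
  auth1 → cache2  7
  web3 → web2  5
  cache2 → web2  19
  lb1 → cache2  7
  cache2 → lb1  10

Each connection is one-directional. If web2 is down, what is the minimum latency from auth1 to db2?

59

Paths from auth1 to db2 avoiding web2:
auth1 - cache2 - web3 - db2: 7 + 27 + 25 = 59
Best route has total 59 ms.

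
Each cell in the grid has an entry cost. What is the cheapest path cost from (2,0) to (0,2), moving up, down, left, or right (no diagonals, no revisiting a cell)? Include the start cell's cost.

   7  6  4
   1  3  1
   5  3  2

Path r2c0 -> r1c0 -> r1c1 -> r1c2 -> r0c2: 5 + 1 + 3 + 1 + 4 = 14.

14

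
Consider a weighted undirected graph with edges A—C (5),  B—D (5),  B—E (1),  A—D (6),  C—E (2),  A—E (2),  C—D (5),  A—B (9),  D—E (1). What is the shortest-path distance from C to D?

Some routes from C to D:
C -> E -> A -> D: 2 + 2 + 6 = 10
C -> E -> B -> D: 2 + 1 + 5 = 8
C -> A -> D: 5 + 6 = 11
C -> D: 5
C -> A -> E -> D: 5 + 2 + 1 = 8
C -> E -> D: 2 + 1 = 3
Best route has total 3.

3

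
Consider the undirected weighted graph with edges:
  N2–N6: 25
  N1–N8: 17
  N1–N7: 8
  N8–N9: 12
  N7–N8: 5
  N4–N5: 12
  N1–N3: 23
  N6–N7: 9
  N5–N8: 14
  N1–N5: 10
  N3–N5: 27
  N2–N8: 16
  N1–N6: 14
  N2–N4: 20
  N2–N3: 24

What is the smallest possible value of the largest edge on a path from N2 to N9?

16

Comparing a few candidate routes:
N2 - N4 - N5 - N1 - N8 - N9: max(20, 12, 10, 17, 12) = 20
N2 - N4 - N5 - N1 - N7 - N8 - N9: max(20, 12, 10, 8, 5, 12) = 20
N2 - N8 - N9: max(16, 12) = 16
N2 - N4 - N5 - N8 - N9: max(20, 12, 14, 12) = 20
N2 - N4 - N5 - N1 - N6 - N7 - N8 - N9: max(20, 12, 10, 14, 9, 5, 12) = 20
N2 - N3 - N1 - N5 - N8 - N9: max(24, 23, 10, 14, 12) = 24
Smallest bottleneck: 16.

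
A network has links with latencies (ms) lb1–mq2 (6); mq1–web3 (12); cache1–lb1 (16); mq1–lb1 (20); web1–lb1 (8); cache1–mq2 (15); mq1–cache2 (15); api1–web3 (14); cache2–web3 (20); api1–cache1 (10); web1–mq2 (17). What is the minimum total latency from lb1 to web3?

Checking several routes:
lb1 -> cache1 -> api1 -> web3: 16 + 10 + 14 = 40
lb1 -> mq1 -> cache2 -> web3: 20 + 15 + 20 = 55
lb1 -> mq2 -> cache1 -> api1 -> web3: 6 + 15 + 10 + 14 = 45
lb1 -> mq1 -> web3: 20 + 12 = 32
Best route has total 32 ms.

32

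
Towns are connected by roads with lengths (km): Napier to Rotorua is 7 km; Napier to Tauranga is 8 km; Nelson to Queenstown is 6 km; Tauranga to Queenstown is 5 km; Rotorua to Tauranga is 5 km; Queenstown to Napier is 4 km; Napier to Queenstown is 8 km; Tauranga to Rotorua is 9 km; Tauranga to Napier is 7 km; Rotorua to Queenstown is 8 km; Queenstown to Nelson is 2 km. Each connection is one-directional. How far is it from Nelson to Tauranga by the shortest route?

Paths from Nelson to Tauranga:
Nelson→Queenstown→Napier→Rotorua→Tauranga: 6 + 4 + 7 + 5 = 22
Nelson→Queenstown→Napier→Tauranga: 6 + 4 + 8 = 18
The minimum is 18 km.

18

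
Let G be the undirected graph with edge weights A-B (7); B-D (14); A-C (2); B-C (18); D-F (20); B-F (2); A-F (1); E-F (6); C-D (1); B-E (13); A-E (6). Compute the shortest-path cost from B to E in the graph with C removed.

Checking several routes:
B - F - E: 2 + 6 = 8
B - A - E: 7 + 6 = 13
B - E: 13
B - F - A - E: 2 + 1 + 6 = 9
The minimum is 8.

8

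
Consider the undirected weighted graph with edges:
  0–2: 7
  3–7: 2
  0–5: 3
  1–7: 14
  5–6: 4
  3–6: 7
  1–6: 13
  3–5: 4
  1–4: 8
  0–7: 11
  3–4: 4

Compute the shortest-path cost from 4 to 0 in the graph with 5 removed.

Routes from 4 to 0 avoiding 5:
4 → 3 → 6 → 1 → 7 → 0: 4 + 7 + 13 + 14 + 11 = 49
4 → 1 → 6 → 3 → 7 → 0: 8 + 13 + 7 + 2 + 11 = 41
4 → 3 → 7 → 0: 4 + 2 + 11 = 17
4 → 1 → 7 → 0: 8 + 14 + 11 = 33
The minimum is 17.

17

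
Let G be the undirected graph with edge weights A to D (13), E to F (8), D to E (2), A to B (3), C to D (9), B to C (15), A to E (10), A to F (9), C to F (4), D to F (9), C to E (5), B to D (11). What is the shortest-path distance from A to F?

Some routes from A to F:
A → D → F: 13 + 9 = 22
A → F: 9
A → E → D → F: 10 + 2 + 9 = 21
A → E → F: 10 + 8 = 18
A → E → C → F: 10 + 5 + 4 = 19
The minimum is 9.

9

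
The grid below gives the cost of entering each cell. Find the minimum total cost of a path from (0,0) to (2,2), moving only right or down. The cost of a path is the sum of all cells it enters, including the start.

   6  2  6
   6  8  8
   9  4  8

Best path: (0,0) -> (0,1) -> (1,1) -> (2,1) -> (2,2)
Cost: 6 + 2 + 8 + 4 + 8 = 28
(Top row then right column would cost 30.)

28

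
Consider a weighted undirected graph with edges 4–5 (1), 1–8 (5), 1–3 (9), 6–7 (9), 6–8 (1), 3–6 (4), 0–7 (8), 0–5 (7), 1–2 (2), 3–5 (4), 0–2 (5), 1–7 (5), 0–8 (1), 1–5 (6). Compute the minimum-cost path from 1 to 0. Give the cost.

6

Comparing a few candidate routes:
1 - 2 - 0: 2 + 5 = 7
1 - 5 - 0: 6 + 7 = 13
1 - 3 - 6 - 8 - 0: 9 + 4 + 1 + 1 = 15
1 - 5 - 3 - 6 - 8 - 0: 6 + 4 + 4 + 1 + 1 = 16
1 - 7 - 0: 5 + 8 = 13
1 - 8 - 0: 5 + 1 = 6
Shortest: 6.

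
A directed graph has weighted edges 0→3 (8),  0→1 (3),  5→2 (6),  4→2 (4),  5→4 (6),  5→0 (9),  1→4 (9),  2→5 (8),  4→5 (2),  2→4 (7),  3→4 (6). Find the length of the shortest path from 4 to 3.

19

Candidate routes:
4→5→0→3: 2 + 9 + 8 = 19
4→2→5→0→3: 4 + 8 + 9 + 8 = 29
Best route has total 19.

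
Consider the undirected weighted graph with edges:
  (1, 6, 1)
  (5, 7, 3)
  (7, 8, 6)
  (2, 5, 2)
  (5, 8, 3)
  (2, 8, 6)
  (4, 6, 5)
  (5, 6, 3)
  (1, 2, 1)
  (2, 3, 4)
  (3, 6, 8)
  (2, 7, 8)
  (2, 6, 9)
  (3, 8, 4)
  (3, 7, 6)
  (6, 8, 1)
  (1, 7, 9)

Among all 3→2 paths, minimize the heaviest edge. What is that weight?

A few of the 3→2 routes:
3 → 8 → 6 → 1 → 2: max(4, 1, 1, 1) = 4
3 → 2: max(4) = 4
3 → 8 → 6 → 5 → 2: max(4, 1, 3, 2) = 4
3 → 8 → 5 → 6 → 1 → 2: max(4, 3, 3, 1, 1) = 4
Smallest bottleneck: 4.

4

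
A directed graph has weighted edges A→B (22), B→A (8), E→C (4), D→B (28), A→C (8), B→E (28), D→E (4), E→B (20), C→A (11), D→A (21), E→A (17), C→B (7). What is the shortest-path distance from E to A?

Candidate routes:
E - A: 17
E - C - B - A: 4 + 7 + 8 = 19
E - B - A: 20 + 8 = 28
E - C - A: 4 + 11 = 15
Best route has total 15.

15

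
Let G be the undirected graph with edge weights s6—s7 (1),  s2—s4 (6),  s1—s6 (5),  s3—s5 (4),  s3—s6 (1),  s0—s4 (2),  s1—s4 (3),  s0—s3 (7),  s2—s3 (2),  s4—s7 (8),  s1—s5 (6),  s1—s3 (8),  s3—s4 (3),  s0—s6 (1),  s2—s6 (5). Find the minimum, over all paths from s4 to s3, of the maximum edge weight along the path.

Comparing a few candidate routes:
s4 -> s0 -> s6 -> s2 -> s3: max(2, 1, 5, 2) = 5
s4 -> s2 -> s6 -> s3: max(6, 5, 1) = 6
s4 -> s0 -> s6 -> s3: max(2, 1, 1) = 2
s4 -> s3: max(3) = 3
s4 -> s1 -> s6 -> s3: max(3, 5, 1) = 5
s4 -> s1 -> s6 -> s2 -> s3: max(3, 5, 5, 2) = 5
The minimum achievable maximum is 2.

2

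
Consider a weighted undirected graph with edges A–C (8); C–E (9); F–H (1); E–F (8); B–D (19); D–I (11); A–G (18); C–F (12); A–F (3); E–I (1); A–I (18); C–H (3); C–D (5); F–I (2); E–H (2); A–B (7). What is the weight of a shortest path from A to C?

7

Comparing a few candidate routes:
A -> C: 8
A -> F -> I -> E -> H -> C: 3 + 2 + 1 + 2 + 3 = 11
A -> F -> I -> E -> C: 3 + 2 + 1 + 9 = 15
A -> F -> H -> C: 3 + 1 + 3 = 7
A -> F -> C: 3 + 12 = 15
The minimum is 7.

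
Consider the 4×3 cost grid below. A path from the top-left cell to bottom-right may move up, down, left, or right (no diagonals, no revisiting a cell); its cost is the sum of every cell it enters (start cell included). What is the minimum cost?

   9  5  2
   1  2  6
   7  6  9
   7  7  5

Path r0c0 → r1c0 → r1c1 → r2c1 → r3c1 → r3c2: 9 + 1 + 2 + 6 + 7 + 5 = 30.

30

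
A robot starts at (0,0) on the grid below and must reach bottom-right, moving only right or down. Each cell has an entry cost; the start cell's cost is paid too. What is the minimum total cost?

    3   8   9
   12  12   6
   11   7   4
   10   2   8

38

One optimal route is [0,0]→[0,1]→[0,2]→[1,2]→[2,2]→[3,2].
Its cost is 3 + 8 + 9 + 6 + 4 + 8 = 38.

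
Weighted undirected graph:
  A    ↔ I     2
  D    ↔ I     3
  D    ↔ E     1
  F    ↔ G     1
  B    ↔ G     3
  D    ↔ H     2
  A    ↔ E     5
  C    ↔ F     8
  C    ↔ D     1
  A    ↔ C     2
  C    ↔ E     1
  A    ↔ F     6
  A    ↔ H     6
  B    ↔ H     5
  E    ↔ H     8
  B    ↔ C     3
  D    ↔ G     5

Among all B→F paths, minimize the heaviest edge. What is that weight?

Some routes from B to F:
B -> H -> D -> G -> F: max(5, 2, 5, 1) = 5
B -> C -> E -> A -> I -> D -> G -> F: max(3, 1, 5, 2, 3, 5, 1) = 5
B -> C -> E -> D -> G -> F: max(3, 1, 1, 5, 1) = 5
B -> G -> F: max(3, 1) = 3
Best route has worst link 3.

3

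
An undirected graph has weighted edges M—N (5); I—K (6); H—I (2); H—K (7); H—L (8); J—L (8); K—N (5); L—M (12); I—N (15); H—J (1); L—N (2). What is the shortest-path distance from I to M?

16

Comparing a few candidate routes:
I-K-N-M: 6 + 5 + 5 = 16
I-H-L-N-M: 2 + 8 + 2 + 5 = 17
I-H-K-N-M: 2 + 7 + 5 + 5 = 19
I-H-J-L-N-M: 2 + 1 + 8 + 2 + 5 = 18
Best route has total 16.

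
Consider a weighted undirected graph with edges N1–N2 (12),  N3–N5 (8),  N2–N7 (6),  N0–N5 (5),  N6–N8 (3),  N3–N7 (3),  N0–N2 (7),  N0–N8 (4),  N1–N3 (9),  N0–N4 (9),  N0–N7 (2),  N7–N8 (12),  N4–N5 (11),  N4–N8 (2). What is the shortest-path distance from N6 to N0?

A few of the N6→N0 routes:
N6 → N8 → N7 → N0: 3 + 12 + 2 = 17
N6 → N8 → N4 → N0: 3 + 2 + 9 = 14
N6 → N8 → N4 → N5 → N0: 3 + 2 + 11 + 5 = 21
N6 → N8 → N0: 3 + 4 = 7
Shortest: 7.

7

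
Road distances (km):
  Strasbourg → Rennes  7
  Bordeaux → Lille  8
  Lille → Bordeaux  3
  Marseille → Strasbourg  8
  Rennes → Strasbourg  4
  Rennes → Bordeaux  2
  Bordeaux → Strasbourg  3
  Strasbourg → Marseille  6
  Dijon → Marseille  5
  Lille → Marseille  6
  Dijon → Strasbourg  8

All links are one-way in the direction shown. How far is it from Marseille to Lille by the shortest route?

25

Candidate routes:
Marseille→Strasbourg→Rennes→Bordeaux→Lille: 8 + 7 + 2 + 8 = 25
The minimum is 25 km.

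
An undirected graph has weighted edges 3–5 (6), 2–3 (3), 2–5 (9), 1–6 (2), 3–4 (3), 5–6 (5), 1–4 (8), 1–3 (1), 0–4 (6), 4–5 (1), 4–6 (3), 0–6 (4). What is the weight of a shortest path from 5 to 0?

Checking several routes:
5-4-6-0: 1 + 3 + 4 = 8
5-6-0: 5 + 4 = 9
5-4-3-1-6-0: 1 + 3 + 1 + 2 + 4 = 11
5-4-0: 1 + 6 = 7
5-3-1-6-0: 6 + 1 + 2 + 4 = 13
Shortest: 7.

7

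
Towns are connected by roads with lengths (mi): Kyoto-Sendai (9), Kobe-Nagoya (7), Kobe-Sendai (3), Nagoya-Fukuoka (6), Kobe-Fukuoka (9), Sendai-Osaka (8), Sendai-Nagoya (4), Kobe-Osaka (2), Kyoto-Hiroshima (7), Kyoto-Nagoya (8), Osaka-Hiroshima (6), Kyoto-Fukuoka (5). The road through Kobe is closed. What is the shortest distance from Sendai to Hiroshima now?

14

Routes from Sendai to Hiroshima avoiding Kobe:
Sendai - Osaka - Hiroshima: 8 + 6 = 14
Sendai - Nagoya - Fukuoka - Kyoto - Hiroshima: 4 + 6 + 5 + 7 = 22
Sendai - Nagoya - Kyoto - Hiroshima: 4 + 8 + 7 = 19
Sendai - Kyoto - Hiroshima: 9 + 7 = 16
Shortest: 14 mi.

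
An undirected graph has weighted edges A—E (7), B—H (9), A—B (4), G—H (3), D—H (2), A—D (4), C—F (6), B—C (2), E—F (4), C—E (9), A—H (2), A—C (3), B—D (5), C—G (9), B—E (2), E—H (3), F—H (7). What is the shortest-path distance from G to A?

Checking several routes:
G→H→D→A: 3 + 2 + 4 = 9
G→H→A: 3 + 2 = 5
G→C→A: 9 + 3 = 12
Shortest: 5.

5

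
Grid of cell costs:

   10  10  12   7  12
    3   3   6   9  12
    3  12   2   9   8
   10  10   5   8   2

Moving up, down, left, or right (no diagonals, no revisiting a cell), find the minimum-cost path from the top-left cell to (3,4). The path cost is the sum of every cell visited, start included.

Take (0,0)→(1,0)→(1,1)→(1,2)→(2,2)→(3,2)→(3,3)→(3,4) for a total of 10 + 3 + 3 + 6 + 2 + 5 + 8 + 2 = 39.

39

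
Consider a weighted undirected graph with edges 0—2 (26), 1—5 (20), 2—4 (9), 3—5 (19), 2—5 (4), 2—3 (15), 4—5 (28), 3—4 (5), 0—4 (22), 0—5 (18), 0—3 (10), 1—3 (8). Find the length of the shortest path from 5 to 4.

Comparing a few candidate routes:
5 → 2 → 4: 4 + 9 = 13
5 → 4: 28
5 → 2 → 3 → 4: 4 + 15 + 5 = 24
5 → 3 → 4: 19 + 5 = 24
Shortest: 13.

13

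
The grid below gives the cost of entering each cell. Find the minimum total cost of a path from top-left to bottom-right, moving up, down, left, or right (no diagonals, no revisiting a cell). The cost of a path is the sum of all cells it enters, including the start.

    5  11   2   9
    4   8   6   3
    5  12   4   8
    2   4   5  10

35

Cheapest: (0,0) → (1,0) → (2,0) → (3,0) → (3,1) → (3,2) → (3,3)
  5 + 4 + 5 + 2 + 4 + 5 + 10 = 35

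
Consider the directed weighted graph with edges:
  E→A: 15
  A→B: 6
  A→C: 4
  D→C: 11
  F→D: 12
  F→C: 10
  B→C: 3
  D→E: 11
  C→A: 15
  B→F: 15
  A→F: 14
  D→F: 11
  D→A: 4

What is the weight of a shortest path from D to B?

Candidate routes:
D→C→A→B: 11 + 15 + 6 = 32
D→F→C→A→B: 11 + 10 + 15 + 6 = 42
D→A→B: 4 + 6 = 10
D→E→A→B: 11 + 15 + 6 = 32
The minimum is 10.

10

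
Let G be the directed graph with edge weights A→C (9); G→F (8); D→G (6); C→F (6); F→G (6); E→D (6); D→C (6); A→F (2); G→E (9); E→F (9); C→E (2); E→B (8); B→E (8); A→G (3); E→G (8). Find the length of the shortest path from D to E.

8

Routes from D to E:
D → G → E: 6 + 9 = 15
D → C → F → G → E: 6 + 6 + 6 + 9 = 27
D → C → E: 6 + 2 = 8
Best route has total 8.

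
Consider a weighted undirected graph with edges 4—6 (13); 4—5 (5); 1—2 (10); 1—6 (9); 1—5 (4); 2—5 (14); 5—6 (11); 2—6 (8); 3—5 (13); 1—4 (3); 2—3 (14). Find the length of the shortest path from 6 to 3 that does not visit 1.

Some routes from 6 to 3 avoiding 1:
6→2→3: 8 + 14 = 22
6→5→3: 11 + 13 = 24
6→4→5→3: 13 + 5 + 13 = 31
Best route has total 22.

22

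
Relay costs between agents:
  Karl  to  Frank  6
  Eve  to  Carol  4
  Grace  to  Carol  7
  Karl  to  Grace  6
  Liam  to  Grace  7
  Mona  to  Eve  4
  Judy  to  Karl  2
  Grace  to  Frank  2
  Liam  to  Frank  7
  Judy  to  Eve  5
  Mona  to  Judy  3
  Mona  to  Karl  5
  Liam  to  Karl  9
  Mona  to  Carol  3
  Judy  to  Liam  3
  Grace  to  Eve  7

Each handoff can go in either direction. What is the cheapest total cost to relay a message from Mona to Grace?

Checking several routes:
Mona -> Judy -> Karl -> Frank -> Grace: 3 + 2 + 6 + 2 = 13
Mona -> Judy -> Liam -> Grace: 3 + 3 + 7 = 13
Mona -> Karl -> Grace: 5 + 6 = 11
Mona -> Judy -> Karl -> Grace: 3 + 2 + 6 = 11
Mona -> Carol -> Grace: 3 + 7 = 10
Mona -> Eve -> Grace: 4 + 7 = 11
The minimum is 10.

10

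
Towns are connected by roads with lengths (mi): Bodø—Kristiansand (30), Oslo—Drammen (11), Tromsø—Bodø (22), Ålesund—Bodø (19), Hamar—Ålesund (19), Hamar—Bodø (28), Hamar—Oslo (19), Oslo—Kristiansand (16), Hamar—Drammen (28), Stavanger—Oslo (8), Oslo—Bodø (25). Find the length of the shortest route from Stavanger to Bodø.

33

Some routes from Stavanger to Bodø:
Stavanger-Oslo-Hamar-Bodø: 8 + 19 + 28 = 55
Stavanger-Oslo-Bodø: 8 + 25 = 33
Stavanger-Oslo-Kristiansand-Bodø: 8 + 16 + 30 = 54
Best route has total 33 mi.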